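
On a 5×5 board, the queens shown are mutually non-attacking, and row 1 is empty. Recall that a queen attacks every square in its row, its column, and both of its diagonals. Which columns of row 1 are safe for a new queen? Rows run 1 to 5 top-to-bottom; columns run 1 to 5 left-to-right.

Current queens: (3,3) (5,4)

columns 2

(3,3) attacks row 1 at column 3 and diagonals 1, 5.
(5,4) attacks row 1 at column 4.
Attacked columns: {1, 3, 4, 5}. Safe: {2}.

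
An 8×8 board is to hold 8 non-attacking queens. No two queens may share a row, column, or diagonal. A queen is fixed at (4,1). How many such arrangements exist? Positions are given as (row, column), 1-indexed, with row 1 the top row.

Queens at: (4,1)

Branch on row 1: col 2 → 2; col 3 → 4; col 5 → 5; col 6 → 4; col 7 → 2; col 8 → 1.
Sum: 2 + 4 + 5 + 4 + 2 + 1 = 18.

18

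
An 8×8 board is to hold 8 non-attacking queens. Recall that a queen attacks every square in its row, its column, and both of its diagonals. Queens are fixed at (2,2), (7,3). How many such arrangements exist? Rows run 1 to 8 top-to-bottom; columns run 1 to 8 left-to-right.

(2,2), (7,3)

Branch on row 1: col 4 → 2; col 5 → 1; col 6 → 0; col 7 → 1; col 8 → 1.
Sum: 2 + 1 + 0 + 1 + 1 = 5.

5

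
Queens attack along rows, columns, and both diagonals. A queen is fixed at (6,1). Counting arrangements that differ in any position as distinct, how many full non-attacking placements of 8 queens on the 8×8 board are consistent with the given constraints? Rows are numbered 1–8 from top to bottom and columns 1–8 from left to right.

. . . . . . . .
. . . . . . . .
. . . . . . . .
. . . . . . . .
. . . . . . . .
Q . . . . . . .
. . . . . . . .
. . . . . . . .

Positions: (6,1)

Branch on row 1: col 2 → 1; col 3 → 4; col 4 → 4; col 5 → 4; col 7 → 3; col 8 → 0.
Sum: 1 + 4 + 4 + 4 + 3 + 0 = 16.

16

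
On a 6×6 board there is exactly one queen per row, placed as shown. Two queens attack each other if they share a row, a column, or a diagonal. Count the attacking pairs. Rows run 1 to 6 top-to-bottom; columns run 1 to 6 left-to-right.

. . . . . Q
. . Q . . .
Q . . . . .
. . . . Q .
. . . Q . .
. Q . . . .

2

Same diagonal: (2,3)–(4,5) (|2−4| = |3−5| = 2); (4,5)–(5,4) (|4−5| = |5−4| = 1).
Total attacking pairs: 2.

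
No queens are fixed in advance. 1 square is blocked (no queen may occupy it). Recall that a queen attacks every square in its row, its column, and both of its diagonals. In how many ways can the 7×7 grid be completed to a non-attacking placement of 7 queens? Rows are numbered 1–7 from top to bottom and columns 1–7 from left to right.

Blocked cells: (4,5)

36

Branch on row 1: col 1 → 4; col 2 → 7; col 3 → 5; col 4 → 5; col 5 → 6; col 6 → 6; col 7 → 3.
Sum: 4 + 7 + 5 + 5 + 6 + 6 + 3 = 36.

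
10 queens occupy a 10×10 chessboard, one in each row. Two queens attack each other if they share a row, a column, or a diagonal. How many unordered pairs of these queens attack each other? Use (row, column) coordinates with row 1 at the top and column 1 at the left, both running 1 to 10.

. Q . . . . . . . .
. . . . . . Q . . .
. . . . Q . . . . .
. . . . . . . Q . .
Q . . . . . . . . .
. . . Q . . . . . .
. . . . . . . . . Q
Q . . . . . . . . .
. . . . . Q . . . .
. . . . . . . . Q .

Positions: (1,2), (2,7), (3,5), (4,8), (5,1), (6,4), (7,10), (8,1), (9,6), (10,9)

2

Same column: (5,1)–(8,1) (column 1).
Same diagonal: (2,7)–(8,1) (|2−8| = |7−1| = 6).
Total attacking pairs: 2.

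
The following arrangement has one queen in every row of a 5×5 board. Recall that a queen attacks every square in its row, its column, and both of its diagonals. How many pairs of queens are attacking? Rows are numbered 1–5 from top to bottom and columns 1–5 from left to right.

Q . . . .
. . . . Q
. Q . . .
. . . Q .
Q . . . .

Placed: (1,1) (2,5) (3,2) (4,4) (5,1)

Same column: (1,1)–(5,1) (column 1).
Same diagonal: (1,1)–(4,4) (|1−4| = |1−4| = 3).
Total attacking pairs: 2.

2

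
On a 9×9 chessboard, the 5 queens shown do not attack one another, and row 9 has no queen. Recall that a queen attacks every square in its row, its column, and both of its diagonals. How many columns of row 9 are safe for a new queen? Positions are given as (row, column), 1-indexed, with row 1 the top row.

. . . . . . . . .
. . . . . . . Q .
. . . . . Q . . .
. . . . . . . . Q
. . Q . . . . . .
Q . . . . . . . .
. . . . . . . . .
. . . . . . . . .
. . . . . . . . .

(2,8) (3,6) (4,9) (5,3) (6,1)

2

(2,8) attacks row 9 at column 8 and diagonals 1.
(3,6) attacks row 9 at column 6.
(4,9) attacks row 9 at column 9 and diagonals 4.
(5,3) attacks row 9 at column 3 and diagonals 7.
(6,1) attacks row 9 at column 1 and diagonals 4.
Attacked columns: {1, 3, 4, 6, 7, 8, 9}. Safe: {2, 5}.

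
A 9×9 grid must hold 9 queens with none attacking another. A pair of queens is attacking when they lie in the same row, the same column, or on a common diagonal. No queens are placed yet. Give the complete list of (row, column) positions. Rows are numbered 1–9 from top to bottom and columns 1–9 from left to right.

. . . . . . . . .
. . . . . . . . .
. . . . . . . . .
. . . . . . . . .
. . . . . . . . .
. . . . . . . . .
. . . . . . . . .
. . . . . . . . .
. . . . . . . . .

Row 1: Safe: 1, 2, 3, 4, 5, 6, 7, 8, 9. Place at column 8.
Row 2: attacked by (1,8)→{7,8,9}. Safe: 1, 2, 3, 4, 5, 6. Place at column 3.
Row 3: attacked by (1,8)→{6,8}; (2,3)→{2,3,4}. Safe: 1, 5, 7, 9. Place at column 5.
Row 4: attacked by (1,8)→{5,8}; (2,3)→{1,3,5}; (3,5)→{4,5,6}. Safe: 2, 7, 9. Place at column 2.
Row 5: attacked by (1,8)→{4,8}; (2,3)→{3,6}; (3,5)→{3,5,7}; (4,2)→{1,2,3}. Safe: 9. Place at column 9.
Row 6: attacked by (1,8)→{3,8}; (2,3)→{3,7}; (3,5)→{2,5,8}; (4,2)→{2,4}; (5,9)→{8,9}. Safe: 1, 6. Place at column 6.
Row 7: attacked by (1,8)→{2,8}; (2,3)→{3,8}; (3,5)→{1,5,9}; (4,2)→{2,5}; (5,9)→{7,9}; (6,6)→{5,6,7}. Safe: 4. Place at column 4.
Row 8: attacked by (1,8)→{1,8}; (2,3)→{3,9}; (3,5)→{5}; (4,2)→{2,6}; (5,9)→{6,9}; (6,6)→{4,6,8}; (7,4)→{3,4,5}. Safe: 7. Place at column 7.
Row 9: attacked by (1,8)→{8}; (2,3)→{3}; (3,5)→{5}; (4,2)→{2,7}; (5,9)→{5,9}; (6,6)→{3,6,9}; (7,4)→{2,4,6}; (8,7)→{6,7,8}. Safe: 1. Place at column 1.
Columns [8, 3, 5, 2, 9, 6, 4, 7, 1], r−c [-7, -1, -2, 2, -4, 0, 3, 1, 8], r+c [9, 5, 8, 6, 14, 12, 11, 15, 10] are all distinct, so no two queens attack.

(1,8) (2,3) (3,5) (4,2) (5,9) (6,6) (7,4) (8,7) (9,1)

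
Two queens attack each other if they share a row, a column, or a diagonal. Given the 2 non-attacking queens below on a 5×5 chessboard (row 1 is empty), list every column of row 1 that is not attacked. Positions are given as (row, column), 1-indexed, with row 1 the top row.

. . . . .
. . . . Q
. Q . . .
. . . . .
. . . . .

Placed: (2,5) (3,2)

columns 1, 3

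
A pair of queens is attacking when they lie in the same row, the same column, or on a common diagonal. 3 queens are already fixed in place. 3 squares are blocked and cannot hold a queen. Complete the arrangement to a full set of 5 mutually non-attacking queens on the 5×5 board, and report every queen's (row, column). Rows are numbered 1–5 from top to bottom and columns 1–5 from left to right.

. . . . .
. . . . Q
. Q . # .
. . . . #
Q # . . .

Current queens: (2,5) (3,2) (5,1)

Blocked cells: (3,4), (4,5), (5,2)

(1,3) (2,5) (3,2) (4,4) (5,1)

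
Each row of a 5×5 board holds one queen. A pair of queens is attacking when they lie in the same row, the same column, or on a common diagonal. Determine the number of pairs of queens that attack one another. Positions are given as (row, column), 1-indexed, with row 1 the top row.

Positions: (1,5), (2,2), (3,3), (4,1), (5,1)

Same column: (4,1)–(5,1) (column 1).
Same diagonal: (1,5)–(3,3) (|1−3| = |5−3| = 2); (1,5)–(5,1) (|1−5| = |5−1| = 4); (2,2)–(3,3) (|2−3| = |2−3| = 1); (3,3)–(5,1) (|3−5| = |3−1| = 2).
Total attacking pairs: 5.

5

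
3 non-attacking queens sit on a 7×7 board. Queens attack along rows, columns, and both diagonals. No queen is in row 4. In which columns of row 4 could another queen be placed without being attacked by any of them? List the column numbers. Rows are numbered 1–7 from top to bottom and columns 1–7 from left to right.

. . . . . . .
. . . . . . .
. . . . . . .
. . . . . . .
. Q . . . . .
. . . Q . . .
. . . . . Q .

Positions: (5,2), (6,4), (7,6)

(5,2) attacks row 4 at column 2 and diagonals 1, 3.
(6,4) attacks row 4 at column 4 and diagonals 2, 6.
(7,6) attacks row 4 at column 6 and diagonals 3.
Attacked columns: {1, 2, 3, 4, 6}. Safe: {5, 7}.

columns 5, 7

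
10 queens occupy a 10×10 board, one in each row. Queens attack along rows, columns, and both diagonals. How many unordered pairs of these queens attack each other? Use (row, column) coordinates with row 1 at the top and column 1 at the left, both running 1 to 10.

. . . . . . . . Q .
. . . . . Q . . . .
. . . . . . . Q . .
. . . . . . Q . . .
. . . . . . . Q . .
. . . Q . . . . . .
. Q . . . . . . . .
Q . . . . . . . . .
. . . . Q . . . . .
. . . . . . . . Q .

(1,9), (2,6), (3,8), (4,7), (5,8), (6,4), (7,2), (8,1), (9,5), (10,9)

6

Same column: (1,9)–(10,9) (column 9); (3,8)–(5,8) (column 8).
Same diagonal: (1,9)–(6,4) (|1−6| = |9−4| = 5); (3,8)–(4,7) (|3−4| = |8−7| = 1); (4,7)–(5,8) (|4−5| = |7−8| = 1); (7,2)–(8,1) (|7−8| = |2−1| = 1).
Total attacking pairs: 6.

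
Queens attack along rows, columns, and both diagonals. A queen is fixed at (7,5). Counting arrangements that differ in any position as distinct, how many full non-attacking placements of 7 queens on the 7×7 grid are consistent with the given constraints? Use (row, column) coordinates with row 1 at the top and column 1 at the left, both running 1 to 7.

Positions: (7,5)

Branch on row 1: col 1 → 1; col 2 → 1; col 3 → 2; col 4 → 1; col 6 → 0; col 7 → 1.
Sum: 1 + 1 + 2 + 1 + 0 + 1 = 6.

6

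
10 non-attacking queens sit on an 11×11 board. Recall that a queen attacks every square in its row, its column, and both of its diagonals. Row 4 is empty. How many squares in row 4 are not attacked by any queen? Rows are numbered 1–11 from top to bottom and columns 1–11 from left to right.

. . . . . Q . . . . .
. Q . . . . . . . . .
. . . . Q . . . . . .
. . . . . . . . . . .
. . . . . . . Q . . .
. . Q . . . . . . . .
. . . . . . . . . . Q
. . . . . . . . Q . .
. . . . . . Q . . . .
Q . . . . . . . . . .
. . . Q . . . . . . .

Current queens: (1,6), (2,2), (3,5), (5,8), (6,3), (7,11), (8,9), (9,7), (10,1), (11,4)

(1,6) attacks row 4 at column 6 and diagonals 3, 9.
(2,2) attacks row 4 at column 2 and diagonals 4.
(3,5) attacks row 4 at column 5 and diagonals 4, 6.
(5,8) attacks row 4 at column 8 and diagonals 7, 9.
(6,3) attacks row 4 at column 3 and diagonals 1, 5.
(7,11) attacks row 4 at column 11 and diagonals 8.
(8,9) attacks row 4 at column 9 and diagonals 5.
(9,7) attacks row 4 at column 7 and diagonals 2.
(10,1) attacks row 4 at column 1 and diagonals 7.
(11,4) attacks row 4 at column 4 and diagonals 11.
Attacked columns: {1, 2, 3, 4, 5, 6, 7, 8, 9, 11}. Safe: {10}.

1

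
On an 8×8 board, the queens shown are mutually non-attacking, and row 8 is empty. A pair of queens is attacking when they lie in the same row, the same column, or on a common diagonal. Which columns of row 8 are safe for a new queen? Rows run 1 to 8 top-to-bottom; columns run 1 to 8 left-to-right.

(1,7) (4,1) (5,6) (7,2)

columns 4, 8

(1,7) attacks row 8 at column 7.
(4,1) attacks row 8 at column 1 and diagonals 5.
(5,6) attacks row 8 at column 6 and diagonals 3.
(7,2) attacks row 8 at column 2 and diagonals 1, 3.
Attacked columns: {1, 2, 3, 5, 6, 7}. Safe: {4, 8}.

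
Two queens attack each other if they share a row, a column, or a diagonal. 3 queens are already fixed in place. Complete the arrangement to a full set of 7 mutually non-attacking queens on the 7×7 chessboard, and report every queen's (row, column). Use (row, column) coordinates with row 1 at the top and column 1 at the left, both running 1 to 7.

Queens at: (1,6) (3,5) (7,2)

(1,6) (2,3) (3,5) (4,7) (5,1) (6,4) (7,2)

Row 2: attacked by (1,6)→{5,6,7}; (3,5)→{4,5,6}; (7,2)→{2,7}. Safe: 1, 3. Place at column 3.
Row 4: attacked by (1,6)→{3,6}; (2,3)→{1,3,5}; (3,5)→{4,5,6}; (7,2)→{2,5}. Safe: 7. Place at column 7.
Row 5: attacked by (1,6)→{2,6}; (2,3)→{3,6}; (3,5)→{3,5,7}; (4,7)→{6,7}; (7,2)→{2,4}. Safe: 1. Place at column 1.
Row 6: attacked by (1,6)→{1,6}; (2,3)→{3,7}; (3,5)→{2,5}; (4,7)→{5,7}; (5,1)→{1,2}; (7,2)→{1,2,3}. Safe: 4. Place at column 4.
Columns [6, 3, 5, 7, 1, 4, 2], r−c [-5, -1, -2, -3, 4, 2, 5], r+c [7, 5, 8, 11, 6, 10, 9] are all distinct, so no two queens attack.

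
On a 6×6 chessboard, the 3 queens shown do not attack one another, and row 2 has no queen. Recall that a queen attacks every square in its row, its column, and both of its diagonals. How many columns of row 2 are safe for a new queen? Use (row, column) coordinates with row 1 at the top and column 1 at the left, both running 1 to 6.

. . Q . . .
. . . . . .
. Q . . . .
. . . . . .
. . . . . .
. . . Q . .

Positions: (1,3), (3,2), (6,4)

(1,3) attacks row 2 at column 3 and diagonals 2, 4.
(3,2) attacks row 2 at column 2 and diagonals 1, 3.
(6,4) attacks row 2 at column 4.
Attacked columns: {1, 2, 3, 4}. Safe: {5, 6}.

2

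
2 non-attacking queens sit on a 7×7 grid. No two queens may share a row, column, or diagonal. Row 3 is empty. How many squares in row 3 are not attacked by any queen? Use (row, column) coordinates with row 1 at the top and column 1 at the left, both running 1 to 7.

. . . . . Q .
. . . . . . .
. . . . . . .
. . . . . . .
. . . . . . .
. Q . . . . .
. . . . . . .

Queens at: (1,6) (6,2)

(1,6) attacks row 3 at column 6 and diagonals 4.
(6,2) attacks row 3 at column 2 and diagonals 5.
Attacked columns: {2, 4, 5, 6}. Safe: {1, 3, 7}.

3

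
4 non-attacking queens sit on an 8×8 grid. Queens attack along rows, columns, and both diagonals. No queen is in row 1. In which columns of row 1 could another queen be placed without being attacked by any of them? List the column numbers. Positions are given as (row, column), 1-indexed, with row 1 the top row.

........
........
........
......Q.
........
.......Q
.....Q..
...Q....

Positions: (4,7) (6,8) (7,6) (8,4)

(4,7) attacks row 1 at column 7 and diagonals 4.
(6,8) attacks row 1 at column 8 and diagonals 3.
(7,6) attacks row 1 at column 6.
(8,4) attacks row 1 at column 4.
Attacked columns: {3, 4, 6, 7, 8}. Safe: {1, 2, 5}.

columns 1, 2, 5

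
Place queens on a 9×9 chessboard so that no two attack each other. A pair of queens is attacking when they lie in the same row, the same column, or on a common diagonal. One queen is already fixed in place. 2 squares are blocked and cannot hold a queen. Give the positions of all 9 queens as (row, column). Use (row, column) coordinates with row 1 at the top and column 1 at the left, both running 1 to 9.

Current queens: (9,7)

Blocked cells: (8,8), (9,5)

(1,3) (2,9) (3,4) (4,8) (5,5) (6,2) (7,6) (8,1) (9,7)

Row 1: attacked by (9,7)→{7}. Safe: 1, 2, 3, 4, 5, 6, 8, 9. Place at column 3.
Row 2: attacked by (1,3)→{2,3,4}; (9,7)→{7}. Safe: 1, 5, 6, 8, 9. Place at column 9.
Row 3: attacked by (1,3)→{1,3,5}; (2,9)→{8,9}; (9,7)→{1,7}. Safe: 2, 4, 6. Place at column 4.
Row 4: attacked by (1,3)→{3,6}; (2,9)→{7,9}; (3,4)→{3,4,5}; (9,7)→{2,7}. Safe: 1, 8. Place at column 8.
Row 5: attacked by (1,3)→{3,7}; (2,9)→{6,9}; (3,4)→{2,4,6}; (4,8)→{7,8,9}; (9,7)→{3,7}. Safe: 1, 5. Place at column 5.
Row 6: attacked by (1,3)→{3,8}; (2,9)→{5,9}; (3,4)→{1,4,7}; (4,8)→{6,8}; (5,5)→{4,5,6}; (9,7)→{4,7}. Safe: 2. Place at column 2.
Row 7: attacked by (1,3)→{3,9}; (2,9)→{4,9}; (3,4)→{4,8}; (4,8)→{5,8}; (5,5)→{3,5,7}; (6,2)→{1,2,3}; (9,7)→{5,7,9}. Safe: 6. Place at column 6.
Row 8: attacked by (1,3)→{3}; (2,9)→{3,9}; (3,4)→{4,9}; (4,8)→{4,8}; (5,5)→{2,5,8}; (6,2)→{2,4}; (7,6)→{5,6,7}; (9,7)→{6,7,8}. Blocked: 8. Safe: 1. Place at column 1.
Columns [3, 9, 4, 8, 5, 2, 6, 1, 7], r−c [-2, -7, -1, -4, 0, 4, 1, 7, 2], r+c [4, 11, 7, 12, 10, 8, 13, 9, 16] are all distinct, so no two queens attack.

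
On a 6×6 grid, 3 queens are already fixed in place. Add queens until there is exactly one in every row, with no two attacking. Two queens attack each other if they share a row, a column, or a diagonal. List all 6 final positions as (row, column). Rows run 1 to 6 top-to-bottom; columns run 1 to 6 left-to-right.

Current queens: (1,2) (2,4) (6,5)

(1,2) (2,4) (3,6) (4,1) (5,3) (6,5)

Row 3: attacked by (1,2)→{2,4}; (2,4)→{3,4,5}; (6,5)→{2,5}. Safe: 1, 6. Place at column 6.
Row 4: attacked by (1,2)→{2,5}; (2,4)→{2,4,6}; (3,6)→{5,6}; (6,5)→{3,5}. Safe: 1. Place at column 1.
Row 5: attacked by (1,2)→{2,6}; (2,4)→{1,4}; (3,6)→{4,6}; (4,1)→{1,2}; (6,5)→{4,5,6}. Safe: 3. Place at column 3.
Columns [2, 4, 6, 1, 3, 5], r−c [-1, -2, -3, 3, 2, 1], r+c [3, 6, 9, 5, 8, 11] are all distinct, so no two queens attack.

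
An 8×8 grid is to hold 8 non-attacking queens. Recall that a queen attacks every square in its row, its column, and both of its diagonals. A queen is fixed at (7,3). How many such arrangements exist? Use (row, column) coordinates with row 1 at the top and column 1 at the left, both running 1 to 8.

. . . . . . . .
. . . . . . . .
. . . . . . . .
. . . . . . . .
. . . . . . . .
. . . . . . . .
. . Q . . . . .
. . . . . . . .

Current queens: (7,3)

14

Branch on row 1: col 1 → 0; col 2 → 1; col 4 → 6; col 5 → 3; col 6 → 0; col 7 → 3; col 8 → 1.
Sum: 0 + 1 + 6 + 3 + 0 + 3 + 1 = 14.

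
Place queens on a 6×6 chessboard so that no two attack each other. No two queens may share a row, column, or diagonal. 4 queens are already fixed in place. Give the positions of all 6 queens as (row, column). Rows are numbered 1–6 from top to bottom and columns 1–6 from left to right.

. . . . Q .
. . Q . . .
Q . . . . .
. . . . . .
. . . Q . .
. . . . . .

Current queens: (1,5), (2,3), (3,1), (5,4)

(1,5) (2,3) (3,1) (4,6) (5,4) (6,2)

Row 4: attacked by (1,5)→{2,5}; (2,3)→{1,3,5}; (3,1)→{1,2}; (5,4)→{3,4,5}. Safe: 6. Place at column 6.
Row 6: attacked by (1,5)→{5}; (2,3)→{3}; (3,1)→{1,4}; (4,6)→{4,6}; (5,4)→{3,4,5}. Safe: 2. Place at column 2.
Columns [5, 3, 1, 6, 4, 2], r−c [-4, -1, 2, -2, 1, 4], r+c [6, 5, 4, 10, 9, 8] are all distinct, so no two queens attack.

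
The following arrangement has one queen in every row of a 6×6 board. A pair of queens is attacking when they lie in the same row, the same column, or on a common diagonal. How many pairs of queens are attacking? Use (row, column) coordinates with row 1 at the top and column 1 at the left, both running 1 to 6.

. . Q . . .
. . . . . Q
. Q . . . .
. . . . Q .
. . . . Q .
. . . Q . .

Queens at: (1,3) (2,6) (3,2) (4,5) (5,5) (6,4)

2

Same column: (4,5)–(5,5) (column 5).
Same diagonal: (5,5)–(6,4) (|5−6| = |5−4| = 1).
Total attacking pairs: 2.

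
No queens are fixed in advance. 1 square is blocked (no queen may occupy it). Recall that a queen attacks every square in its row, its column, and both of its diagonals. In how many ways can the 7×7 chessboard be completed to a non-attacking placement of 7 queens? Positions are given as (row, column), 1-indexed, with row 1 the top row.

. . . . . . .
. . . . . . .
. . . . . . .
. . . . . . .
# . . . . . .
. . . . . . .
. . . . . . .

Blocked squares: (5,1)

34

Branch on row 1: col 1 → 4; col 2 → 5; col 3 → 5; col 4 → 6; col 5 → 6; col 6 → 5; col 7 → 3.
Sum: 4 + 5 + 5 + 6 + 6 + 5 + 3 = 34.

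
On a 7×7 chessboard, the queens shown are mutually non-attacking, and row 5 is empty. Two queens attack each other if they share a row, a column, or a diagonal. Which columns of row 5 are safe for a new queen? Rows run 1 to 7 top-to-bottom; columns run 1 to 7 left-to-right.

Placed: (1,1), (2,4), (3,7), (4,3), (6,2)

columns 6

(1,1) attacks row 5 at column 1 and diagonals 5.
(2,4) attacks row 5 at column 4 and diagonals 1, 7.
(3,7) attacks row 5 at column 7 and diagonals 5.
(4,3) attacks row 5 at column 3 and diagonals 2, 4.
(6,2) attacks row 5 at column 2 and diagonals 1, 3.
Attacked columns: {1, 2, 3, 4, 5, 7}. Safe: {6}.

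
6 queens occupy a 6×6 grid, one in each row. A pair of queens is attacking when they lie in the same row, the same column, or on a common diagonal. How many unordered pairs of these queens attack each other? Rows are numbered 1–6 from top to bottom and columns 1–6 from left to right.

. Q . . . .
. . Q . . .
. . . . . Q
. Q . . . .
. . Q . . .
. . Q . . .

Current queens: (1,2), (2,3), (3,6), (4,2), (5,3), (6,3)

Same column: (1,2)–(4,2) (column 2); (2,3)–(5,3) (column 3); (2,3)–(6,3) (column 3); (5,3)–(6,3) (column 3).
Same diagonal: (1,2)–(2,3) (|1−2| = |2−3| = 1); (3,6)–(6,3) (|3−6| = |6−3| = 3); (4,2)–(5,3) (|4−5| = |2−3| = 1).
Total attacking pairs: 7.

7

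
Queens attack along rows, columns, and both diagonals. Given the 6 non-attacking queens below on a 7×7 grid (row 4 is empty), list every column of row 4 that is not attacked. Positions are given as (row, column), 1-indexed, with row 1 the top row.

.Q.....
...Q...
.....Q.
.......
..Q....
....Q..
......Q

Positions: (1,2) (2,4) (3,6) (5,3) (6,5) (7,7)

columns 1

(1,2) attacks row 4 at column 2 and diagonals 5.
(2,4) attacks row 4 at column 4 and diagonals 2, 6.
(3,6) attacks row 4 at column 6 and diagonals 5, 7.
(5,3) attacks row 4 at column 3 and diagonals 2, 4.
(6,5) attacks row 4 at column 5 and diagonals 3, 7.
(7,7) attacks row 4 at column 7 and diagonals 4.
Attacked columns: {2, 3, 4, 5, 6, 7}. Safe: {1}.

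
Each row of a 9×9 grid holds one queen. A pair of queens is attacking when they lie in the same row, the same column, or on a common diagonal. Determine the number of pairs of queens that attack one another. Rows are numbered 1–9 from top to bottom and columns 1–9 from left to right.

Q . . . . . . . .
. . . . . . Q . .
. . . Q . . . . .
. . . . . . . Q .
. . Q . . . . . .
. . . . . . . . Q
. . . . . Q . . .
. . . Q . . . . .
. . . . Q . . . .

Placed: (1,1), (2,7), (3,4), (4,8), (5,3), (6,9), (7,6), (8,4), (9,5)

Same column: (3,4)–(8,4) (column 4).
Same diagonal: (4,8)–(8,4) (|4−8| = |8−4| = 4); (8,4)–(9,5) (|8−9| = |4−5| = 1).
Total attacking pairs: 3.

3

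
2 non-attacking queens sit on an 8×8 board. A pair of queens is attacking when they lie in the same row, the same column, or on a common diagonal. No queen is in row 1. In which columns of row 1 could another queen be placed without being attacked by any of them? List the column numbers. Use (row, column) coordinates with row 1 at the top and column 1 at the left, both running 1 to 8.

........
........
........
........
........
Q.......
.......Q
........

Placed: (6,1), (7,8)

columns 3, 4, 5, 7

(6,1) attacks row 1 at column 1 and diagonals 6.
(7,8) attacks row 1 at column 8 and diagonals 2.
Attacked columns: {1, 2, 6, 8}. Safe: {3, 4, 5, 7}.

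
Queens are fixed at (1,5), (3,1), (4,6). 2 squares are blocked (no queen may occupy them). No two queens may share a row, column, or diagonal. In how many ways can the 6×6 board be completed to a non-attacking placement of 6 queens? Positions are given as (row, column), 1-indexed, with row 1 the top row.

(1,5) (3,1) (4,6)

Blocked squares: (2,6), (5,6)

Branch on row 2: col 3 → 1.
Sum: 1 = 1.

1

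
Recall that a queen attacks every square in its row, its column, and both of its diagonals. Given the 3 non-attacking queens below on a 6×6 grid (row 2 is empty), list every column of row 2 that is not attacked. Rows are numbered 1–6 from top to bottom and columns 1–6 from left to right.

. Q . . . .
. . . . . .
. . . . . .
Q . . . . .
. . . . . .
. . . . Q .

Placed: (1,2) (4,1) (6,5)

columns 4, 6

(1,2) attacks row 2 at column 2 and diagonals 1, 3.
(4,1) attacks row 2 at column 1 and diagonals 3.
(6,5) attacks row 2 at column 5 and diagonals 1.
Attacked columns: {1, 2, 3, 5}. Safe: {4, 6}.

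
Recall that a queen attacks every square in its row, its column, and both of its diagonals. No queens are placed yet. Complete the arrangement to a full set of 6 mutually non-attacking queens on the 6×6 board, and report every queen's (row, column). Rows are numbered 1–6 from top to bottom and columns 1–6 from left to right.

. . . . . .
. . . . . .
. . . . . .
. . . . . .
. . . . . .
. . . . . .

(1,5) (2,3) (3,1) (4,6) (5,4) (6,2)

Row 1: Safe: 1, 2, 3, 4, 5, 6. Place at column 5.
Row 2: attacked by (1,5)→{4,5,6}. Safe: 1, 2, 3. Place at column 3.
Row 3: attacked by (1,5)→{3,5}; (2,3)→{2,3,4}. Safe: 1, 6. Place at column 1.
Row 4: attacked by (1,5)→{2,5}; (2,3)→{1,3,5}; (3,1)→{1,2}. Safe: 4, 6. Place at column 6.
Row 5: attacked by (1,5)→{1,5}; (2,3)→{3,6}; (3,1)→{1,3}; (4,6)→{5,6}. Safe: 2, 4. Place at column 4.
Row 6: attacked by (1,5)→{5}; (2,3)→{3}; (3,1)→{1,4}; (4,6)→{4,6}; (5,4)→{3,4,5}. Safe: 2. Place at column 2.
Columns [5, 3, 1, 6, 4, 2], r−c [-4, -1, 2, -2, 1, 4], r+c [6, 5, 4, 10, 9, 8] are all distinct, so no two queens attack.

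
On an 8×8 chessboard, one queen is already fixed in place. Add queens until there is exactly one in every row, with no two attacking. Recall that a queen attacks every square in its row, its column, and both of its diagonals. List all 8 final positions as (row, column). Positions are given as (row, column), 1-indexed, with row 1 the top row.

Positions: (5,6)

(1,7) (2,4) (3,2) (4,8) (5,6) (6,1) (7,3) (8,5)

Row 1: attacked by (5,6)→{2,6}. Safe: 1, 3, 4, 5, 7, 8. Place at column 7.
Row 2: attacked by (1,7)→{6,7,8}; (5,6)→{3,6}. Safe: 1, 2, 4, 5. Place at column 4.
Row 3: attacked by (1,7)→{5,7}; (2,4)→{3,4,5}; (5,6)→{4,6,8}. Safe: 1, 2. Place at column 2.
Row 4: attacked by (1,7)→{4,7}; (2,4)→{2,4,6}; (3,2)→{1,2,3}; (5,6)→{5,6,7}. Safe: 8. Place at column 8.
Row 6: attacked by (1,7)→{2,7}; (2,4)→{4,8}; (3,2)→{2,5}; (4,8)→{6,8}; (5,6)→{5,6,7}. Safe: 1, 3. Place at column 1.
Row 7: attacked by (1,7)→{1,7}; (2,4)→{4}; (3,2)→{2,6}; (4,8)→{5,8}; (5,6)→{4,6,8}; (6,1)→{1,2}. Safe: 3. Place at column 3.
Row 8: attacked by (1,7)→{7}; (2,4)→{4}; (3,2)→{2,7}; (4,8)→{4,8}; (5,6)→{3,6}; (6,1)→{1,3}; (7,3)→{2,3,4}. Safe: 5. Place at column 5.
Columns [7, 4, 2, 8, 6, 1, 3, 5], r−c [-6, -2, 1, -4, -1, 5, 4, 3], r+c [8, 6, 5, 12, 11, 7, 10, 13] are all distinct, so no two queens attack.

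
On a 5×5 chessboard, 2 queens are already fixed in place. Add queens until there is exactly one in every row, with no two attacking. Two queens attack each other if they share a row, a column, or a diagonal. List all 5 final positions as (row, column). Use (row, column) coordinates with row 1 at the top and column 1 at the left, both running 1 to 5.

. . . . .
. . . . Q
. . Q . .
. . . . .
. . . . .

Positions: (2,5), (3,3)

(1,2) (2,5) (3,3) (4,1) (5,4)

Row 1: attacked by (2,5)→{4,5}; (3,3)→{1,3,5}. Safe: 2. Place at column 2.
Row 4: attacked by (1,2)→{2,5}; (2,5)→{3,5}; (3,3)→{2,3,4}. Safe: 1. Place at column 1.
Row 5: attacked by (1,2)→{2}; (2,5)→{2,5}; (3,3)→{1,3,5}; (4,1)→{1,2}. Safe: 4. Place at column 4.
Columns [2, 5, 3, 1, 4], r−c [-1, -3, 0, 3, 1], r+c [3, 7, 6, 5, 9] are all distinct, so no two queens attack.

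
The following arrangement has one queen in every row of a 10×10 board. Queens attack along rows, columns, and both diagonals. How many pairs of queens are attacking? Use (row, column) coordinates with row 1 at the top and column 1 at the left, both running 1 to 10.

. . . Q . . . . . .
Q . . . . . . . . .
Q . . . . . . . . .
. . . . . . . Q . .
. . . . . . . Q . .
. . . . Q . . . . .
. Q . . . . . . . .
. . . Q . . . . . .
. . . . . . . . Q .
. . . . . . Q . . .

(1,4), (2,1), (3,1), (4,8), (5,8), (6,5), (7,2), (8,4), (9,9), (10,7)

Same column: (1,4)–(8,4) (column 4); (2,1)–(3,1) (column 1); (4,8)–(5,8) (column 8).
Same diagonal: (1,4)–(5,8) (|1−5| = |4−8| = 4); (2,1)–(6,5) (|2−6| = |1−5| = 4); (4,8)–(8,4) (|4−8| = |8−4| = 4).
Total attacking pairs: 6.

6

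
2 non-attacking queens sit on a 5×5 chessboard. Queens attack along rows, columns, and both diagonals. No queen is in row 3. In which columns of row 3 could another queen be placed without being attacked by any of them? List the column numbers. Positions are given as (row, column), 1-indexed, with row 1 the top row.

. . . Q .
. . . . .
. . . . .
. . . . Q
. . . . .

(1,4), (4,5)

columns 1, 3

(1,4) attacks row 3 at column 4 and diagonals 2.
(4,5) attacks row 3 at column 5 and diagonals 4.
Attacked columns: {2, 4, 5}. Safe: {1, 3}.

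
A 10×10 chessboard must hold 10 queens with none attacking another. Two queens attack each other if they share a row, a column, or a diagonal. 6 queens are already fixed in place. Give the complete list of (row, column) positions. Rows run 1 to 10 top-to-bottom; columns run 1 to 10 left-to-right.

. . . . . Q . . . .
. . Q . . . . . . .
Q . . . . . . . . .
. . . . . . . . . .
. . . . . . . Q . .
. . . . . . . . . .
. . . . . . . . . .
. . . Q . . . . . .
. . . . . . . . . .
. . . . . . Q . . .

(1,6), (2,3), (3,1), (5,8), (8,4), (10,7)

(1,6) (2,3) (3,1) (4,10) (5,8) (6,5) (7,2) (8,4) (9,9) (10,7)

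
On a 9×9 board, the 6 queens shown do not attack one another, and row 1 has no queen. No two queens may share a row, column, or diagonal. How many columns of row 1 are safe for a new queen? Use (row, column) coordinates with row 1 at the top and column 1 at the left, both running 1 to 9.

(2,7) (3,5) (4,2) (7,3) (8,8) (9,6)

1

(2,7) attacks row 1 at column 7 and diagonals 6, 8.
(3,5) attacks row 1 at column 5 and diagonals 3, 7.
(4,2) attacks row 1 at column 2 and diagonals 5.
(7,3) attacks row 1 at column 3 and diagonals 9.
(8,8) attacks row 1 at column 8 and diagonals 1.
(9,6) attacks row 1 at column 6.
Attacked columns: {1, 2, 3, 5, 6, 7, 8, 9}. Safe: {4}.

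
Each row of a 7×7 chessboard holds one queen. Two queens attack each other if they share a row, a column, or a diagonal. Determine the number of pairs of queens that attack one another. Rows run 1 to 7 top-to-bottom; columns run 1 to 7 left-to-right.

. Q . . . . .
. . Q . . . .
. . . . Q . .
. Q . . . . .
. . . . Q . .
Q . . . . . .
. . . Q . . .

Same column: (1,2)–(4,2) (column 2); (3,5)–(5,5) (column 5).
Same diagonal: (1,2)–(2,3) (|1−2| = |2−3| = 1).
Total attacking pairs: 3.

3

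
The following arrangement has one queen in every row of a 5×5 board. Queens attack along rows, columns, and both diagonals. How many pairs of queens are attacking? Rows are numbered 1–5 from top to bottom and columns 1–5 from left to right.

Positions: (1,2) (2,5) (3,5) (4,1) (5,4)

1

Same column: (2,5)–(3,5) (column 5).
Total attacking pairs: 1.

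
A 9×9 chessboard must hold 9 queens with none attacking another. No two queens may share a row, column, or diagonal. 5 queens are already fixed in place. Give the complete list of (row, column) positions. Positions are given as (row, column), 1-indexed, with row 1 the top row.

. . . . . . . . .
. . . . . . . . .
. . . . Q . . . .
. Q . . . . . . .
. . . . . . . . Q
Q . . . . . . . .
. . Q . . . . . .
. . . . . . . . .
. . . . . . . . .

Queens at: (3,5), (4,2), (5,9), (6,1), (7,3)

Row 1: attacked by (3,5)→{3,5,7}; (4,2)→{2,5}; (5,9)→{5,9}; (6,1)→{1,6}; (7,3)→{3,9}. Safe: 4, 8. Place at column 4.
Row 2: attacked by (1,4)→{3,4,5}; (3,5)→{4,5,6}; (4,2)→{2,4}; (5,9)→{6,9}; (6,1)→{1,5}; (7,3)→{3,8}. Safe: 7. Place at column 7.
Row 8: attacked by (1,4)→{4}; (2,7)→{1,7}; (3,5)→{5}; (4,2)→{2,6}; (5,9)→{6,9}; (6,1)→{1,3}; (7,3)→{2,3,4}. Safe: 8. Place at column 8.
Row 9: attacked by (1,4)→{4}; (2,7)→{7}; (3,5)→{5}; (4,2)→{2,7}; (5,9)→{5,9}; (6,1)→{1,4}; (7,3)→{1,3,5}; (8,8)→{7,8,9}. Safe: 6. Place at column 6.
Columns [4, 7, 5, 2, 9, 1, 3, 8, 6], r−c [-3, -5, -2, 2, -4, 5, 4, 0, 3], r+c [5, 9, 8, 6, 14, 7, 10, 16, 15] are all distinct, so no two queens attack.

(1,4) (2,7) (3,5) (4,2) (5,9) (6,1) (7,3) (8,8) (9,6)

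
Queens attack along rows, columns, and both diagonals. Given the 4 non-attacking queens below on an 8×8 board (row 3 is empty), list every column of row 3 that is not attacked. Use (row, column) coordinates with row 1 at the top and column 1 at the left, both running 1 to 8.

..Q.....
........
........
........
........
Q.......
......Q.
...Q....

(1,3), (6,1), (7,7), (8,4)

columns 2, 6, 8

(1,3) attacks row 3 at column 3 and diagonals 1, 5.
(6,1) attacks row 3 at column 1 and diagonals 4.
(7,7) attacks row 3 at column 7 and diagonals 3.
(8,4) attacks row 3 at column 4.
Attacked columns: {1, 3, 4, 5, 7}. Safe: {2, 6, 8}.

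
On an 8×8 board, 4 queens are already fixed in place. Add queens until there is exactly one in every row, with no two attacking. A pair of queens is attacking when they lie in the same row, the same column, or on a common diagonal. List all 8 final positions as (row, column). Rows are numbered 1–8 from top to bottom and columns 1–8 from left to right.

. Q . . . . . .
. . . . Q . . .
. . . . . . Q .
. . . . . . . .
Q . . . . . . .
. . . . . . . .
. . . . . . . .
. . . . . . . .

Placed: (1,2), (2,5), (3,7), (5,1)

(1,2) (2,5) (3,7) (4,4) (5,1) (6,8) (7,6) (8,3)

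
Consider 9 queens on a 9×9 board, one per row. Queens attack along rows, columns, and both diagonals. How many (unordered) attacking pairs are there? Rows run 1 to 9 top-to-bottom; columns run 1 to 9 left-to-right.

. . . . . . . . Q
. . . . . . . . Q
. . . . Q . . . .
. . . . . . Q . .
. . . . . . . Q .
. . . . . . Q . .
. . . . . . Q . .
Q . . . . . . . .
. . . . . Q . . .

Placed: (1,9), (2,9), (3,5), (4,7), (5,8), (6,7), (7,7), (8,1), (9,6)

7

Same column: (1,9)–(2,9) (column 9); (4,7)–(6,7) (column 7); (4,7)–(7,7) (column 7); (6,7)–(7,7) (column 7).
Same diagonal: (2,9)–(4,7) (|2−4| = |9−7| = 2); (4,7)–(5,8) (|4−5| = |7−8| = 1); (5,8)–(6,7) (|5−6| = |8−7| = 1).
Total attacking pairs: 7.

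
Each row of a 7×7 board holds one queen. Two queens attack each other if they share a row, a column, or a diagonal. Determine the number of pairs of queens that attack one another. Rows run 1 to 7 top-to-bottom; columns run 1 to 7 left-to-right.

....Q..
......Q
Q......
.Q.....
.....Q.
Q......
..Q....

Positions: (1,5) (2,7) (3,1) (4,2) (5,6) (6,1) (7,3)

3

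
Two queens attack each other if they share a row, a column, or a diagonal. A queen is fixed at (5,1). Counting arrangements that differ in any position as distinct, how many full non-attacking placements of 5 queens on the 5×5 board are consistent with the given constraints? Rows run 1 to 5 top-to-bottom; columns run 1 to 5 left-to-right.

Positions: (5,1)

Branch on row 1: col 2 → 0; col 3 → 1; col 4 → 1.
Sum: 0 + 1 + 1 = 2.

2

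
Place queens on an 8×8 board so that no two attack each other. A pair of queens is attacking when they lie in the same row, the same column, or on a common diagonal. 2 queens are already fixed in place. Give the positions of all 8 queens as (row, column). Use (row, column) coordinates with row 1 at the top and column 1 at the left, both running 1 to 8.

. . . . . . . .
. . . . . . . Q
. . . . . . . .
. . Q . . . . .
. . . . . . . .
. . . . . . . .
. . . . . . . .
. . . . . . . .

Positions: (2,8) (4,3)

(1,4) (2,8) (3,1) (4,3) (5,6) (6,2) (7,7) (8,5)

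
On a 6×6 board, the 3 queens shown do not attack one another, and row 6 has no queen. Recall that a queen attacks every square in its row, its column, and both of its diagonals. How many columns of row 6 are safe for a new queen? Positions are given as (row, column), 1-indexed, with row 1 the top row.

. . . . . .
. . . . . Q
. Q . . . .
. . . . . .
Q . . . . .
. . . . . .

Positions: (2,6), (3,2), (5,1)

2

(2,6) attacks row 6 at column 6 and diagonals 2.
(3,2) attacks row 6 at column 2 and diagonals 5.
(5,1) attacks row 6 at column 1 and diagonals 2.
Attacked columns: {1, 2, 5, 6}. Safe: {3, 4}.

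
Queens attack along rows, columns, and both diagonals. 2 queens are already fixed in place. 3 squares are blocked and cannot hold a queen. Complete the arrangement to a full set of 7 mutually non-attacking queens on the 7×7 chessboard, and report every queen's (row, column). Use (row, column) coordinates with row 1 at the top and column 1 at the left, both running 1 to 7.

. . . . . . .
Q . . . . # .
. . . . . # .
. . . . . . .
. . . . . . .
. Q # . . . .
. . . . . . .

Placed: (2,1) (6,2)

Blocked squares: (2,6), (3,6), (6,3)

(1,6) (2,1) (3,3) (4,5) (5,7) (6,2) (7,4)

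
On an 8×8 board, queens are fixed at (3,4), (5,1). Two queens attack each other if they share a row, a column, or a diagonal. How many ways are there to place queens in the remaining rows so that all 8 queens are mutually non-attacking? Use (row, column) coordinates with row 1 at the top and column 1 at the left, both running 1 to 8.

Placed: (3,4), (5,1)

1

Branch on row 1: col 3 → 1; col 7 → 0; col 8 → 0.
Sum: 1 + 0 + 0 = 1.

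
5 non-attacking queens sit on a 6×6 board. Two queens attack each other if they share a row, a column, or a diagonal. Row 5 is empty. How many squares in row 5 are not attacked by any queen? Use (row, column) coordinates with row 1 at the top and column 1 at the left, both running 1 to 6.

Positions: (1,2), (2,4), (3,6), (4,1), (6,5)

1

(1,2) attacks row 5 at column 2 and diagonals 6.
(2,4) attacks row 5 at column 4 and diagonals 1.
(3,6) attacks row 5 at column 6 and diagonals 4.
(4,1) attacks row 5 at column 1 and diagonals 2.
(6,5) attacks row 5 at column 5 and diagonals 4, 6.
Attacked columns: {1, 2, 4, 5, 6}. Safe: {3}.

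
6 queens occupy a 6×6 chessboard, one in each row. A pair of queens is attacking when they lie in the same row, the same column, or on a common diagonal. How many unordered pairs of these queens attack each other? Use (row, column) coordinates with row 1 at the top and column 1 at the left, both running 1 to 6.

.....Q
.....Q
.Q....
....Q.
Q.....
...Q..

Same column: (1,6)–(2,6) (column 6).
Total attacking pairs: 1.

1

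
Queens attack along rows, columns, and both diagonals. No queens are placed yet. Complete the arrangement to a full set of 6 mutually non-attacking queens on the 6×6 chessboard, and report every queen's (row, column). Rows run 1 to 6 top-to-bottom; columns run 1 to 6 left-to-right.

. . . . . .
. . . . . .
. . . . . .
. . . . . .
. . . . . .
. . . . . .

(1,4) (2,1) (3,5) (4,2) (5,6) (6,3)

Row 1: Safe: 1, 2, 3, 4, 5, 6. Place at column 4.
Row 2: attacked by (1,4)→{3,4,5}. Safe: 1, 2, 6. Place at column 1.
Row 3: attacked by (1,4)→{2,4,6}; (2,1)→{1,2}. Safe: 3, 5. Place at column 5.
Row 4: attacked by (1,4)→{1,4}; (2,1)→{1,3}; (3,5)→{4,5,6}. Safe: 2. Place at column 2.
Row 5: attacked by (1,4)→{4}; (2,1)→{1,4}; (3,5)→{3,5}; (4,2)→{1,2,3}. Safe: 6. Place at column 6.
Row 6: attacked by (1,4)→{4}; (2,1)→{1,5}; (3,5)→{2,5}; (4,2)→{2,4}; (5,6)→{5,6}. Safe: 3. Place at column 3.
Columns [4, 1, 5, 2, 6, 3], r−c [-3, 1, -2, 2, -1, 3], r+c [5, 3, 8, 6, 11, 9] are all distinct, so no two queens attack.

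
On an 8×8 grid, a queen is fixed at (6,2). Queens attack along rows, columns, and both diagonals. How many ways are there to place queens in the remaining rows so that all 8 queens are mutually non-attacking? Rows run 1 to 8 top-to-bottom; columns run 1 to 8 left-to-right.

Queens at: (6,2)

Branch on row 1: col 1 → 1; col 3 → 2; col 4 → 3; col 5 → 3; col 6 → 4; col 8 → 1.
Sum: 1 + 2 + 3 + 3 + 4 + 1 = 14.

14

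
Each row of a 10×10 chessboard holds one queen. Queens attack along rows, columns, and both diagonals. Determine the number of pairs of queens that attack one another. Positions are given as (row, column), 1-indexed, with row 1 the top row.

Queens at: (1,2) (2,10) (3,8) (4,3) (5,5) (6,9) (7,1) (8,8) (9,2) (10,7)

Same column: (1,2)–(9,2) (column 2); (3,8)–(8,8) (column 8).
Same diagonal: (3,8)–(9,2) (|3−9| = |8−2| = 6); (5,5)–(8,8) (|5−8| = |5−8| = 3).
Total attacking pairs: 4.

4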